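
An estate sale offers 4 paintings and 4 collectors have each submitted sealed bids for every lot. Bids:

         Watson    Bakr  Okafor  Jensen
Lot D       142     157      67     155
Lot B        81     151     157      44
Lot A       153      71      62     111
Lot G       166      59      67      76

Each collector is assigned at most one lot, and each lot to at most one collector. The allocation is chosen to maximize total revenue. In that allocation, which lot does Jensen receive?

This is the linear assignment problem.
Optimal: Watson→Lot G ($166), Bakr→Lot D ($157), Okafor→Lot B ($157), Jensen→Lot A ($111) — total 166+157+157+111 = $591.
Column-greedy (each lot in turn goes to its best remaining collector) gives $543, worse by 48.
Jensen's own top lot is Lot D ($155), but forcing Jensen→Lot D and reassigning the rest optimally gives only $549 — worse by 42.

Jensen receives Lot A.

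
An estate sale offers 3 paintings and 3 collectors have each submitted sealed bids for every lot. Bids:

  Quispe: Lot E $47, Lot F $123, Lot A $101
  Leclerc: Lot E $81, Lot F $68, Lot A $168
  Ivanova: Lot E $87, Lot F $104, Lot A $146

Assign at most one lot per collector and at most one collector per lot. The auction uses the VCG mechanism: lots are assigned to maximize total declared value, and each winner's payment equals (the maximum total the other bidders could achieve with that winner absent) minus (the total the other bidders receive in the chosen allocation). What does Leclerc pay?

Efficient allocation: Quispe→Lot F ($123), Leclerc→Lot A ($168), Ivanova→Lot E ($87); total welfare W = $378.
Leclerc receives Lot A at value $168, so the others get W − 168 = $210.
Without Leclerc: best allocation of the remaining 2 bidders over all 3 lots is Quispe→Lot F ($123), Ivanova→Lot A ($146), total $269.
VCG payment = (others' best without Leclerc) − (others' welfare with Leclerc) = 269 − 210 = $59.

Leclerc pays $59.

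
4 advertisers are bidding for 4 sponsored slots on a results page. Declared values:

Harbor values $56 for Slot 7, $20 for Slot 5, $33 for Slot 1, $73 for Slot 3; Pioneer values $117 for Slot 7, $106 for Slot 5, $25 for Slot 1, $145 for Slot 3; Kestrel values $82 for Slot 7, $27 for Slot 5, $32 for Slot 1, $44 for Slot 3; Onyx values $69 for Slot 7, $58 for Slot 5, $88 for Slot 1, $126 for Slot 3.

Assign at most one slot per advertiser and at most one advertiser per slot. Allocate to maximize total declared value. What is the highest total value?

Maximum total: $349

Optimal: Harbor→Slot 3 ($73), Pioneer→Slot 5 ($106), Kestrel→Slot 7 ($82), Onyx→Slot 1 ($88) — total 73+106+82+88 = $349.
Max-entry greedy (repeatedly take the single best remaining cell) gives $335, worse by 14.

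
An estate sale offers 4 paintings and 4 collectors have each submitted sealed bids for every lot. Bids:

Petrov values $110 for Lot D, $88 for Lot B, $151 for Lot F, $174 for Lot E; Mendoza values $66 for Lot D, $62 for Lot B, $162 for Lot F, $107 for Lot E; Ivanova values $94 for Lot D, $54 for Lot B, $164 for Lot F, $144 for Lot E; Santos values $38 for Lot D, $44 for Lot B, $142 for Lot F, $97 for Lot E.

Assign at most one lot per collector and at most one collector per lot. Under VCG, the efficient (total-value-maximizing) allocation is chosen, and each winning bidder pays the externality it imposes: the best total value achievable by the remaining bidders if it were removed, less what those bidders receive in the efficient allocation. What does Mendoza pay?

Mendoza pays $98.

Efficient allocation: Petrov→Lot E ($174), Mendoza→Lot F ($162), Ivanova→Lot D ($94), Santos→Lot B ($44); total welfare W = $474.
Mendoza receives Lot F at value $162, so the others get W − 162 = $312.
Without Mendoza: best allocation of the remaining 3 bidders over all 4 lots is Petrov→Lot E ($174), Ivanova→Lot D ($94), Santos→Lot F ($142), total $410.
VCG payment = (others' best without Mendoza) − (others' welfare with Mendoza) = 410 − 312 = $98.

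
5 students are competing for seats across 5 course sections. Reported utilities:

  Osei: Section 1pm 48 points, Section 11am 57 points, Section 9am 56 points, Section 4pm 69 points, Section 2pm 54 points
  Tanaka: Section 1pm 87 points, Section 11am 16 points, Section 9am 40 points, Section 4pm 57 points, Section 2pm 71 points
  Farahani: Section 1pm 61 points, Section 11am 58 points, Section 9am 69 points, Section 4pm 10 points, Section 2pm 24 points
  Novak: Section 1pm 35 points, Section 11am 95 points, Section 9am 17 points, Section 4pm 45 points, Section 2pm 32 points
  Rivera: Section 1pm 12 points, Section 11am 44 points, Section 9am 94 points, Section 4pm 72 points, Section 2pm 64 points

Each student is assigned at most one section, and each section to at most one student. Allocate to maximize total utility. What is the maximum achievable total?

Max total: 390 points

Optimal: Osei→Section 4pm (69 points), Tanaka→Section 2pm (71 points), Farahani→Section 1pm (61 points), Novak→Section 11am (95 points), Rivera→Section 9am (94 points) — total 69+71+61+95+94 = 390 points.
Max-entry greedy (repeatedly take the single best remaining cell) gives 369 points, worse by 21.
Next-best assignment: Osei→Section 4pm, Tanaka→Section 1pm, Farahani→Section 9am, Novak→Section 11am, Rivera→Section 2pm = 384 points.
Checked against all permutations: 390 points is optimal.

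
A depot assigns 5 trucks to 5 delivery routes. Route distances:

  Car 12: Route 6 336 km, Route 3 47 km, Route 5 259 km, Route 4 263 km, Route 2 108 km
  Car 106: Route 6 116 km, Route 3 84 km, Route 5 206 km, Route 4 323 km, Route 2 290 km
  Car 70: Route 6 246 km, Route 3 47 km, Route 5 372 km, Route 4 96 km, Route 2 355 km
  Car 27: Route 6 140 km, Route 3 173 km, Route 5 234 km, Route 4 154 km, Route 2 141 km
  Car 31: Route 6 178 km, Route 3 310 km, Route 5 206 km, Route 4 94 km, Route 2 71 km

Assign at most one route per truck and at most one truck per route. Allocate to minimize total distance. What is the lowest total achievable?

Optimal: Car 12→Route 3 (47 km), Car 106→Route 5 (206 km), Car 70→Route 4 (96 km), Car 27→Route 6 (140 km), Car 31→Route 2 (71 km) — total 47+206+96+140+71 = 560 km.
Column-greedy (each route in turn goes to its cheapest remaining truck) gives 606 km, worse by 46.
Next-best assignment: Car 12→Route 3, Car 106→Route 6, Car 70→Route 4, Car 27→Route 5, Car 31→Route 2 = 564 km.
Checked against all permutations: 560 km is optimal.

Min total: 560 km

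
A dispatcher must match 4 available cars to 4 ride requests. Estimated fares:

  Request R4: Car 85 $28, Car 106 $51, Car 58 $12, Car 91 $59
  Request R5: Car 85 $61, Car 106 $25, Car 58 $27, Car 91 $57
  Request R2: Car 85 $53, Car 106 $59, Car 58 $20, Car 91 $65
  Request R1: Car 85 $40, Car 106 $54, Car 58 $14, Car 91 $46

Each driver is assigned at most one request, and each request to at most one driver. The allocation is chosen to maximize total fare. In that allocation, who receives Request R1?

Optimal: Car 85→Request R5 ($61), Car 106→Request R1 ($54), Car 58→Request R2 ($20), Car 91→Request R4 ($59) — total 61+54+20+59 = $194.
Max-entry greedy (repeatedly take the single best remaining cell) gives $192, worse by 2.
No other one-to-one assignment exceeds $194.
Car 106's own top request is Request R2 ($59), but forcing Car 106→Request R2 and reassigning the rest optimally gives only $193 — worse by 1.

Car 106 receives Request R1.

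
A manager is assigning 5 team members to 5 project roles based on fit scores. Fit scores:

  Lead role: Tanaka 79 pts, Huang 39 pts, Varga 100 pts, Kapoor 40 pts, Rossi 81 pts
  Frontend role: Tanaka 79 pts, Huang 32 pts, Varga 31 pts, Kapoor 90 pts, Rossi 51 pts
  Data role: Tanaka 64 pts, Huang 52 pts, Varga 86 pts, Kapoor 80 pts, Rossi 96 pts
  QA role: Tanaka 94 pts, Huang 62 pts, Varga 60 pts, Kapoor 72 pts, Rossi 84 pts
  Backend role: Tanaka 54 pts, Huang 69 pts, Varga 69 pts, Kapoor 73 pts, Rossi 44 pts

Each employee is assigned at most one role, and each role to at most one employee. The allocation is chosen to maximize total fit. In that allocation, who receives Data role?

Treat this as an assignment problem: match each employee to one role.
Optimal: Tanaka→QA role (94 pts), Huang→Backend role (69 pts), Varga→Lead role (100 pts), Kapoor→Frontend role (90 pts), Rossi→Data role (96 pts) — total 94+69+100+90+96 = 449 pts.
Next-best assignment: Tanaka→QA role, Huang→Backend role, Varga→Data role, Kapoor→Frontend role, Rossi→Lead role = 420 pts.

Rossi receives Data role.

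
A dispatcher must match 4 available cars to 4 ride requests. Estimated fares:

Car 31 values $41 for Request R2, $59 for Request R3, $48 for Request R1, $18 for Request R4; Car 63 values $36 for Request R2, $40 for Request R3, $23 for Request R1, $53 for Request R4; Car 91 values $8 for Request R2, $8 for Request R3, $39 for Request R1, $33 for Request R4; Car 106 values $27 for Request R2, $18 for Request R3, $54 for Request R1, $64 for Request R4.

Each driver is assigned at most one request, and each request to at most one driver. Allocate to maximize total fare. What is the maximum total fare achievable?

Max total: $198

This is the linear assignment problem.
Optimal: Car 31→Request R3 ($59), Car 63→Request R2 ($36), Car 91→Request R1 ($39), Car 106→Request R4 ($64) — total 59+36+39+64 = $198.
Column-greedy (each request in turn goes to its best remaining driver) gives $168, worse by 30.
Next-best assignment: Car 31→Request R2, Car 63→Request R3, Car 91→Request R1, Car 106→Request R4 = $184.
Swapping Car 31↔Car 63 (Car 31→Request R2 $41, Car 63→Request R3 $40) loses 14.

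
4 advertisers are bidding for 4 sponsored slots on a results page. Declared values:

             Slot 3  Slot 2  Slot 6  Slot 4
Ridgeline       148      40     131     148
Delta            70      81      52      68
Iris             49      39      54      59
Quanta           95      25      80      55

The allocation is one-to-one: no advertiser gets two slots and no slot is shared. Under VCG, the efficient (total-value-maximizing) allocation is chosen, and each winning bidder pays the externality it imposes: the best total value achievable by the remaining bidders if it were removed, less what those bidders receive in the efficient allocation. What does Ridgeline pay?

Ridgeline pays $5.

Efficient allocation: Ridgeline→Slot 4 ($148), Delta→Slot 2 ($81), Iris→Slot 6 ($54), Quanta→Slot 3 ($95); total welfare W = $378.
Ridgeline receives Slot 4 at value $148, so the others get W − 148 = $230.
Without Ridgeline: best allocation of the remaining 3 bidders over all 4 slots is Delta→Slot 2 ($81), Iris→Slot 4 ($59), Quanta→Slot 3 ($95), total $235.
VCG payment = (others' best without Ridgeline) − (others' welfare with Ridgeline) = 235 − 230 = $5.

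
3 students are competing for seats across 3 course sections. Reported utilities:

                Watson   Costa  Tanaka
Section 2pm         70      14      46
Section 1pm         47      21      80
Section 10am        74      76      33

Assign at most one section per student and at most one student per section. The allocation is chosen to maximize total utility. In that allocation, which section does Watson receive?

Watson receives Section 2pm.

This is a one-to-one assignment (maximum-weight bipartite matching).
Optimal: Watson→Section 2pm (70 points), Costa→Section 10am (76 points), Tanaka→Section 1pm (80 points) — total 70+76+80 = 226 points.
Row-greedy (each student in turn takes its best remaining section) gives 141 points, worse by 85.
Next-best assignment: Watson→Section 1pm, Costa→Section 10am, Tanaka→Section 2pm = 169 points.
Every other assignment is strictly worse.
Watson's own top section is Section 10am (74 points), but forcing Watson→Section 10am and reassigning the rest optimally gives only 168 points — worse by 58.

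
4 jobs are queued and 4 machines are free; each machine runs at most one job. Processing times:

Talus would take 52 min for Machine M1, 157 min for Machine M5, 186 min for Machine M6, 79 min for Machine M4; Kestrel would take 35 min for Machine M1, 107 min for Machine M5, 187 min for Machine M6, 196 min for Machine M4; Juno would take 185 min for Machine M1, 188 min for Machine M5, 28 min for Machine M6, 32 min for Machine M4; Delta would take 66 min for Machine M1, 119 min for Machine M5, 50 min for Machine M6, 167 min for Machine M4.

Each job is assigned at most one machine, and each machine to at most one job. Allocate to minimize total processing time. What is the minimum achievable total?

Minimum total: 241 min

Optimal: Talus→Machine M1 (52 min), Kestrel→Machine M5 (107 min), Juno→Machine M4 (32 min), Delta→Machine M6 (50 min) — total 52+107+32+50 = 241 min.
Column-greedy (each machine in turn goes to its cheapest remaining job) gives 261 min, worse by 20.
No other one-to-one assignment undercuts 241 min.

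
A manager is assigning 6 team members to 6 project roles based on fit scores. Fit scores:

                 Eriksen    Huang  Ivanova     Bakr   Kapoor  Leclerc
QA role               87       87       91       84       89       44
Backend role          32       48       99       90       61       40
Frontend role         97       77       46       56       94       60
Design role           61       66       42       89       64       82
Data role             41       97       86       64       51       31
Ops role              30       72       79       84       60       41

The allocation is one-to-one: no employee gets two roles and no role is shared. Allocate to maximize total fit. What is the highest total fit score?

Max total: 548 pts

Treat this as an assignment problem: match each employee to one role.
Optimal: Eriksen→Frontend role (97 pts), Huang→Data role (97 pts), Ivanova→Backend role (99 pts), Bakr→Ops role (84 pts), Kapoor→QA role (89 pts), Leclerc→Design role (82 pts) — total 97+97+99+84+89+82 = 548 pts.
Max-entry greedy (repeatedly take the single best remaining cell) gives 512 pts, worse by 36.
Next-best assignment: Eriksen→QA role, Huang→Data role, Ivanova→Backend role, Bakr→Ops role, Kapoor→Frontend role, Leclerc→Design role = 543 pts.
Swapping Bakr↔Huang (Bakr→Data role 64 pts, Huang→Ops role 72 pts) loses 45.
Every other assignment is strictly worse.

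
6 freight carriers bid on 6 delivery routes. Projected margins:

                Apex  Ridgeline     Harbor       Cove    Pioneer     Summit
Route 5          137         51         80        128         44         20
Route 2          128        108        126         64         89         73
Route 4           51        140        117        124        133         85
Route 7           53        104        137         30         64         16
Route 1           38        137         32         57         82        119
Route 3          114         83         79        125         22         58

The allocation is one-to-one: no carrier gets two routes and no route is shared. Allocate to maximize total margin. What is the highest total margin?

Maximum total: $759k

Optimal: Apex→Route 5 ($137k), Ridgeline→Route 2 ($108k), Harbor→Route 7 ($137k), Cove→Route 3 ($125k), Pioneer→Route 4 ($133k), Summit→Route 1 ($119k) — total 137+108+137+125+133+119 = $759k.
Row-greedy (each carrier in turn takes its best remaining route) gives $747k, worse by 12.
Next-best assignment: Apex→Route 5, Ridgeline→Route 4, Harbor→Route 7, Cove→Route 3, Pioneer→Route 2, Summit→Route 1 = $747k.
Swapping Cove↔Ridgeline (Cove→Route 2 $64k, Ridgeline→Route 3 $83k) loses 86.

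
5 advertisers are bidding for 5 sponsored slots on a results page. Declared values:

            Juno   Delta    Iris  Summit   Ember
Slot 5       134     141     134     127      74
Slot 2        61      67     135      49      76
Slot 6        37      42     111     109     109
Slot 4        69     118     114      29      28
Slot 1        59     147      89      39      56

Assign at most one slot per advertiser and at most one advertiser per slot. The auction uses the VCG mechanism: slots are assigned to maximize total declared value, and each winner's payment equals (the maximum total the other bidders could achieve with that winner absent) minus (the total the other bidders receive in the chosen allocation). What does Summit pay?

Efficient allocation: Juno→Slot 4 ($69), Delta→Slot 1 ($147), Iris→Slot 2 ($135), Summit→Slot 5 ($127), Ember→Slot 6 ($109); total welfare W = $587.
Summit receives Slot 5 at value $127, so the others get W − 127 = $460.
Without Summit: best allocation of the remaining 4 bidders over all 5 slots is Juno→Slot 5 ($134), Delta→Slot 1 ($147), Iris→Slot 2 ($135), Ember→Slot 6 ($109), total $525.
VCG payment = (others' best without Summit) − (others' welfare with Summit) = 525 − 460 = $65.

Summit pays $65.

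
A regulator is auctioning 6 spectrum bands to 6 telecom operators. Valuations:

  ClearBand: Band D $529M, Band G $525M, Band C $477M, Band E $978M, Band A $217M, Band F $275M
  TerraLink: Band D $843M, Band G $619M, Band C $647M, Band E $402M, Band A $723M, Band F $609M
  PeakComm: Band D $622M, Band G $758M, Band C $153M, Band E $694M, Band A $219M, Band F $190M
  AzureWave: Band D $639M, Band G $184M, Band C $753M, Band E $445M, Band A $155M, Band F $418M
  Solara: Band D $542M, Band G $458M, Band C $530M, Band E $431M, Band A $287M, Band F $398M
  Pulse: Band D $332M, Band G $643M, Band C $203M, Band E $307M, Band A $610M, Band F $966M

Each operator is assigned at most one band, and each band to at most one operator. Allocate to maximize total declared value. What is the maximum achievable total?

Optimal: ClearBand→Band E ($978M), TerraLink→Band A ($723M), PeakComm→Band G ($758M), AzureWave→Band C ($753M), Solara→Band D ($542M), Pulse→Band F ($966M) — total 978+723+758+753+542+966 = $4720M.
Swapping AzureWave↔ClearBand (AzureWave→Band E $445M, ClearBand→Band C $477M) loses 809.

Maximum total: $4720M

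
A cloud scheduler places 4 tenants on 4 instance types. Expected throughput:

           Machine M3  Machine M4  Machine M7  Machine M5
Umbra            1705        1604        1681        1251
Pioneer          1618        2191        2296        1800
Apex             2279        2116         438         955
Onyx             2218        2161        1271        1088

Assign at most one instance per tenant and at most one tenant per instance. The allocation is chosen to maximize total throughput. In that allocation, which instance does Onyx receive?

Optimal: Umbra→Machine M5 (1251 ops/s), Pioneer→Machine M7 (2296 ops/s), Apex→Machine M3 (2279 ops/s), Onyx→Machine M4 (2161 ops/s) — total 1251+2296+2279+2161 = 7987 ops/s.
Column-greedy (each instance in turn goes to its best remaining tenant) gives 7239 ops/s, worse by 748.
Next-best assignment: Umbra→Machine M7, Pioneer→Machine M5, Apex→Machine M3, Onyx→Machine M4 = 7921 ops/s.
Swapping Pioneer↔Apex (Pioneer→Machine M3 1618 ops/s, Apex→Machine M7 438 ops/s) loses 2519.
Every other assignment is strictly worse.
Onyx's own top instance is Machine M3 (2218 ops/s), but forcing Onyx→Machine M3 and reassigning the rest optimally gives only 7881 ops/s — worse by 106.

Onyx receives Machine M4.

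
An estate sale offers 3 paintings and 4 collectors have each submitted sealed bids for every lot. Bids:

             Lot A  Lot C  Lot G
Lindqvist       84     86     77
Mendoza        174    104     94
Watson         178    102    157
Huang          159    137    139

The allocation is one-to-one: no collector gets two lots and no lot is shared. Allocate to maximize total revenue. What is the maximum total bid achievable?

Max total: $468

Optimal: Mendoza→Lot A ($174), Huang→Lot C ($137), Watson→Lot G ($157) — total 174+137+157 = $468.
Next-best assignment: Watson→Lot A, Mendoza→Lot C, Huang→Lot G = $421.
Swapping Mendoza↔Watson (Mendoza→Lot G $94, Watson→Lot A $178) loses 59.
Checked against all permutations: $468 is optimal.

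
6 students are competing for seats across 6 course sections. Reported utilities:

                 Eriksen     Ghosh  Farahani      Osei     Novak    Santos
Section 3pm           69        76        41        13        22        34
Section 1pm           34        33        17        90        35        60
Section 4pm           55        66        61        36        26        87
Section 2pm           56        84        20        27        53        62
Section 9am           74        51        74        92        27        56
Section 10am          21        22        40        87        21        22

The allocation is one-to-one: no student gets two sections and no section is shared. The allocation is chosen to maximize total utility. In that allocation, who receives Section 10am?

Osei receives Section 10am.

Optimal: Eriksen→Section 3pm (69 points), Ghosh→Section 2pm (84 points), Farahani→Section 9am (74 points), Osei→Section 10am (87 points), Novak→Section 1pm (35 points), Santos→Section 4pm (87 points) — total 69+84+74+87+35+87 = 436 points.
Column-greedy (each section in turn goes to its best remaining student) gives 404 points, worse by 32.
Osei's own top section is Section 9am (92 points), but forcing Osei→Section 9am and reassigning the rest optimally gives only 407 points — worse by 29.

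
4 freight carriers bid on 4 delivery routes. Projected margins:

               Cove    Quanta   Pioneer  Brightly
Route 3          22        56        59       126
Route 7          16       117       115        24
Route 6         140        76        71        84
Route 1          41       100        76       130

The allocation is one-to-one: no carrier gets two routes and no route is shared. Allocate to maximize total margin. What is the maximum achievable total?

Maximum total: $481k

Optimal: Cove→Route 6 ($140k), Quanta→Route 1 ($100k), Pioneer→Route 7 ($115k), Brightly→Route 3 ($126k) — total 140+100+115+126 = $481k.
Max-entry greedy (repeatedly take the single best remaining cell) gives $446k, worse by 35.
Next-best assignment: Cove→Route 6, Quanta→Route 7, Pioneer→Route 1, Brightly→Route 3 = $459k.
Checked against all permutations: $481k is optimal.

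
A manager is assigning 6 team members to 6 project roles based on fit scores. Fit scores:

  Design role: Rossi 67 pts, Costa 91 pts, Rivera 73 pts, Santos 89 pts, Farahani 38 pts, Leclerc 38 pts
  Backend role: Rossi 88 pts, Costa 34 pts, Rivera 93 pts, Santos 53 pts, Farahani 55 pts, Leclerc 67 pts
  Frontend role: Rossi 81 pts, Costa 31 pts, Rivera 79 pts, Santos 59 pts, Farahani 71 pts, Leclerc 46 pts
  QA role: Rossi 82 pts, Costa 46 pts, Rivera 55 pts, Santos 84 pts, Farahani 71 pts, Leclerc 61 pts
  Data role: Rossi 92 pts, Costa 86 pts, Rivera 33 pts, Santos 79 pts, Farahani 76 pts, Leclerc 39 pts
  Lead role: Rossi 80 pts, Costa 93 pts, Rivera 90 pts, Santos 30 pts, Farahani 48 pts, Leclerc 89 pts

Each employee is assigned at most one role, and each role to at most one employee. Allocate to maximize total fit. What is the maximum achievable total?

Max total: 520 pts

Optimal: Rossi→Data role (92 pts), Costa→Design role (91 pts), Rivera→Backend role (93 pts), Santos→QA role (84 pts), Farahani→Frontend role (71 pts), Leclerc→Lead role (89 pts) — total 92+91+93+84+71+89 = 520 pts.
Max-entry greedy (repeatedly take the single best remaining cell) gives 499 pts, worse by 21.
Next-best assignment: Rossi→Frontend role, Costa→Design role, Rivera→Backend role, Santos→QA role, Farahani→Data role, Leclerc→Lead role = 514 pts.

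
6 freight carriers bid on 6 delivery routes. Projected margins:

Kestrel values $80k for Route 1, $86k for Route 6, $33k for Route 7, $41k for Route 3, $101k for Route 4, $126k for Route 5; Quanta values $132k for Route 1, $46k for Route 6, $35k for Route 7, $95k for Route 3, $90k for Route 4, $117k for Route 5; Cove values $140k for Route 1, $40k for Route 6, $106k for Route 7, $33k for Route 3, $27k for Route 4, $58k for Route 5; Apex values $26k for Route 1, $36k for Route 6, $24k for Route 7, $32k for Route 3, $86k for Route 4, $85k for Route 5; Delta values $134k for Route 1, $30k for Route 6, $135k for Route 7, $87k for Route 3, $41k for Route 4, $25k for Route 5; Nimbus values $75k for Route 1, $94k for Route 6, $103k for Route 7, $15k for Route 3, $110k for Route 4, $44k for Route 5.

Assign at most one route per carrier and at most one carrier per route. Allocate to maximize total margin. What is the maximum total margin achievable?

Max total: $676k

This is the linear assignment problem.
Optimal: Kestrel→Route 5 ($126k), Quanta→Route 3 ($95k), Cove→Route 1 ($140k), Apex→Route 4 ($86k), Delta→Route 7 ($135k), Nimbus→Route 6 ($94k) — total 126+95+140+86+135+94 = $676k.
Column-greedy (each route in turn goes to its best remaining carrier) gives $650k, worse by 26.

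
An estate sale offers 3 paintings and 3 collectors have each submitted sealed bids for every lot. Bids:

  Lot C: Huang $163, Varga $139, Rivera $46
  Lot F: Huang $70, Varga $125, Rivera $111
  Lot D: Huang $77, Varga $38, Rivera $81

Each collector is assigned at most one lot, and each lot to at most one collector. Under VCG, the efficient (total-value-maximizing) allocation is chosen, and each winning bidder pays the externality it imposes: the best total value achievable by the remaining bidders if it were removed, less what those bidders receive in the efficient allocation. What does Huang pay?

Efficient allocation: Huang→Lot C ($163), Varga→Lot F ($125), Rivera→Lot D ($81); total welfare W = $369.
Huang receives Lot C at value $163, so the others get W − 163 = $206.
Without Huang: best allocation of the remaining 2 bidders over all 3 lots is Varga→Lot C ($139), Rivera→Lot F ($111), total $250.
VCG payment = (others' best without Huang) − (others' welfare with Huang) = 250 − 206 = $44.

Huang pays $44.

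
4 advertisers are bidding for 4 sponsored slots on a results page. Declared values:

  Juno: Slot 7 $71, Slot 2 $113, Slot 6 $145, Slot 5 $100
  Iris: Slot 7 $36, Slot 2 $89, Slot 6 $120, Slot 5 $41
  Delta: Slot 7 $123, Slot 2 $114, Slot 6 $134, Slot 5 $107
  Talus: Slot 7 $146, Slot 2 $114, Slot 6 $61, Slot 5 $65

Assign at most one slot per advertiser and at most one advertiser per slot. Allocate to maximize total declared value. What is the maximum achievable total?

Optimal: Juno→Slot 6 ($145), Iris→Slot 2 ($89), Delta→Slot 5 ($107), Talus→Slot 7 ($146) — total 145+89+107+146 = $487.
Next-best assignment: Juno→Slot 2, Iris→Slot 6, Delta→Slot 5, Talus→Slot 7 = $486.
Checked against all permutations: $487 is optimal.

Maximum total: $487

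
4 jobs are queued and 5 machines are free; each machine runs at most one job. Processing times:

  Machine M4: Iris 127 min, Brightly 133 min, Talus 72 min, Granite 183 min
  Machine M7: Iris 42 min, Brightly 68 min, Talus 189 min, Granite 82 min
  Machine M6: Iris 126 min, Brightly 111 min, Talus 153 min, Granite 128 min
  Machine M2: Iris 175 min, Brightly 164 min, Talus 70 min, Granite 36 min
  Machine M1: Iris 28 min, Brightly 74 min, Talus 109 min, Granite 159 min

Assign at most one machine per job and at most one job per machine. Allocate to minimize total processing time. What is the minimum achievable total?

Minimum total: 204 min

Optimal: Iris→Machine M1 (28 min), Brightly→Machine M7 (68 min), Talus→Machine M4 (72 min), Granite→Machine M2 (36 min) — total 28+68+72+36 = 204 min.
Column-greedy (each machine in turn goes to its cheapest remaining job) gives 261 min, worse by 57.
Next-best assignment: Iris→Machine M7, Brightly→Machine M1, Talus→Machine M4, Granite→Machine M2 = 224 min.
No other one-to-one assignment undercuts 204 min.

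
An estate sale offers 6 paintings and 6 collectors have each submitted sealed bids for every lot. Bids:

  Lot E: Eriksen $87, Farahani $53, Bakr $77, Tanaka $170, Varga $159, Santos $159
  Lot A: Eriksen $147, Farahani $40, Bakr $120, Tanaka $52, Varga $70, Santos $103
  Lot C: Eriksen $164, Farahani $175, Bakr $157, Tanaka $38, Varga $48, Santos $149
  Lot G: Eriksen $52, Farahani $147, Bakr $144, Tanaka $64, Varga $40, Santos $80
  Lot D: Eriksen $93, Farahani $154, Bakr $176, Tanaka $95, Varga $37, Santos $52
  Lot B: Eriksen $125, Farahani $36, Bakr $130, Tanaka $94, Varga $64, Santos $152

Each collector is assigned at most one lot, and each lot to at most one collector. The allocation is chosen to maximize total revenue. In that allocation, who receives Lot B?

Optimal: Eriksen→Lot C ($164), Farahani→Lot G ($147), Bakr→Lot D ($176), Tanaka→Lot E ($170), Varga→Lot A ($70), Santos→Lot B ($152) — total 164+147+176+170+70+152 = $879.
Row-greedy (each collector in turn takes its best remaining lot) gives $854, worse by 25.
Santos's own top lot is Lot E ($159), but forcing Santos→Lot E and reassigning the rest optimally gives only $810 — worse by 69.

Santos receives Lot B.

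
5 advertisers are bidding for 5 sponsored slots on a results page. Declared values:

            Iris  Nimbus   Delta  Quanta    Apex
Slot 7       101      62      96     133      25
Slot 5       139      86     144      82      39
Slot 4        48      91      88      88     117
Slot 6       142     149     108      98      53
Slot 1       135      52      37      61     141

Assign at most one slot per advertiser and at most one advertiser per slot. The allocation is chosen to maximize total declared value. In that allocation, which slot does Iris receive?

Iris receives Slot 1.

This is the linear assignment problem.
Optimal: Iris→Slot 1 ($135), Nimbus→Slot 6 ($149), Delta→Slot 5 ($144), Quanta→Slot 7 ($133), Apex→Slot 4 ($117) — total 135+149+144+133+117 = $678.
Max-entry greedy (repeatedly take the single best remaining cell) gives $615, worse by 63.
Next-best assignment: Iris→Slot 6, Nimbus→Slot 4, Delta→Slot 5, Quanta→Slot 7, Apex→Slot 1 = $651.
Every other assignment is strictly worse.
Iris's own top slot is Slot 6 ($142), but forcing Iris→Slot 6 and reassigning the rest optimally gives only $651 — worse by 27.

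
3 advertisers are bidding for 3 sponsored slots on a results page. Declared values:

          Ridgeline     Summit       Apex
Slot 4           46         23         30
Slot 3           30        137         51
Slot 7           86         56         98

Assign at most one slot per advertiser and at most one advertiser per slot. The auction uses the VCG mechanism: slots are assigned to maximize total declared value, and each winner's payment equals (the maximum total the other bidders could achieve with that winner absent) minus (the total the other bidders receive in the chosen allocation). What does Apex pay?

Efficient allocation: Ridgeline→Slot 4 ($46), Summit→Slot 3 ($137), Apex→Slot 7 ($98); total welfare W = $281.
Apex receives Slot 7 at value $98, so the others get W − 98 = $183.
Without Apex: best allocation of the remaining 2 bidders over all 3 slots is Ridgeline→Slot 7 ($86), Summit→Slot 3 ($137), total $223.
VCG payment = (others' best without Apex) − (others' welfare with Apex) = 223 − 183 = $40.

Apex pays $40.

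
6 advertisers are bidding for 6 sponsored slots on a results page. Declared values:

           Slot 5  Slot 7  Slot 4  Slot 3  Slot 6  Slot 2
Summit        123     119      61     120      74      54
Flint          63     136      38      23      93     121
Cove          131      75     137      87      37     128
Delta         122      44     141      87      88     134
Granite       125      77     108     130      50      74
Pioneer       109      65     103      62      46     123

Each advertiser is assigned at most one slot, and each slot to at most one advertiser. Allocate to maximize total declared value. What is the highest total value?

Max total: $737

Optimal: Summit→Slot 5 ($123), Flint→Slot 7 ($136), Cove→Slot 4 ($137), Delta→Slot 6 ($88), Granite→Slot 3 ($130), Pioneer→Slot 2 ($123) — total 123+136+137+88+130+123 = $737.
Column-greedy (each slot in turn goes to its best remaining advertiser) gives $735, worse by 2.
No other one-to-one assignment exceeds $737.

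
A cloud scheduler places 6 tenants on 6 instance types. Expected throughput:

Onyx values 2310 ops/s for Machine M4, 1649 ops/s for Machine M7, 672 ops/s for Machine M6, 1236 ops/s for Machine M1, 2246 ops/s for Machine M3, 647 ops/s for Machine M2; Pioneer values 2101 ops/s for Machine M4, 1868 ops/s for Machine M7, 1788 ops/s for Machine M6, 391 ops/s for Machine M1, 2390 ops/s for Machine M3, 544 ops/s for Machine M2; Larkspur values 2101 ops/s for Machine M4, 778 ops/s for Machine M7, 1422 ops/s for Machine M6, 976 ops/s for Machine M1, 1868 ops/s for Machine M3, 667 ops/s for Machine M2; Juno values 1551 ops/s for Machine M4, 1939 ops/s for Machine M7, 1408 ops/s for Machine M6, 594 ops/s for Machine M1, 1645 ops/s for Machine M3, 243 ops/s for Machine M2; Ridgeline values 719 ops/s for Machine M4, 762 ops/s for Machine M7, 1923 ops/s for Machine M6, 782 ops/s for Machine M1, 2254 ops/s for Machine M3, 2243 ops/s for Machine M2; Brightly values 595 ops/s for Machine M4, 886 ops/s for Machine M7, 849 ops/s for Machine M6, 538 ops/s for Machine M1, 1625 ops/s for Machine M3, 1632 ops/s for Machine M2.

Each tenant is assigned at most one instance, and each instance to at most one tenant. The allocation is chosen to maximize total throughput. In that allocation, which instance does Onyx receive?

Onyx receives Machine M1.

Optimal: Onyx→Machine M1 (1236 ops/s), Pioneer→Machine M3 (2390 ops/s), Larkspur→Machine M4 (2101 ops/s), Juno→Machine M7 (1939 ops/s), Ridgeline→Machine M6 (1923 ops/s), Brightly→Machine M2 (1632 ops/s) — total 1236+2390+2101+1939+1923+1632 = 11221 ops/s.
Column-greedy (each instance in turn goes to its best remaining tenant) gives 11170 ops/s, worse by 51.
Onyx's own top instance is Machine M4 (2310 ops/s), but forcing Onyx→Machine M4 and reassigning the rest optimally gives only 11170 ops/s — worse by 51.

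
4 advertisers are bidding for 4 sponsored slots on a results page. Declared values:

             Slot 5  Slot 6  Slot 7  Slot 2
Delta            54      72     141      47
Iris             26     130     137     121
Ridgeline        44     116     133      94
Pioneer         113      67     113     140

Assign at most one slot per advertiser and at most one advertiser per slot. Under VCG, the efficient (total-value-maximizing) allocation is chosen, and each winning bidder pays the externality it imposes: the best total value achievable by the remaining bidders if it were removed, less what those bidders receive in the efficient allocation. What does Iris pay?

Efficient allocation: Delta→Slot 7 ($141), Iris→Slot 2 ($121), Ridgeline→Slot 6 ($116), Pioneer→Slot 5 ($113); total welfare W = $491.
Iris receives Slot 2 at value $121, so the others get W − 121 = $370.
Without Iris: best allocation of the remaining 3 bidders over all 4 slots is Delta→Slot 7 ($141), Ridgeline→Slot 6 ($116), Pioneer→Slot 2 ($140), total $397.
VCG payment = (others' best without Iris) − (others' welfare with Iris) = 397 − 370 = $27.

Iris pays $27.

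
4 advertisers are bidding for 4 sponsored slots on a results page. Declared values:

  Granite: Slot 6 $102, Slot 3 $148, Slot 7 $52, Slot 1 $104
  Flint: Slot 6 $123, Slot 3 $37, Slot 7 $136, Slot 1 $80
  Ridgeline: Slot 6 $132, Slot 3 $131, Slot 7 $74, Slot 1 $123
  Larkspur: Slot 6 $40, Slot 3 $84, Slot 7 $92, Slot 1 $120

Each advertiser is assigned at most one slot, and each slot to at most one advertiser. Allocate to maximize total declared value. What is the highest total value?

Optimal: Granite→Slot 3 ($148), Flint→Slot 7 ($136), Ridgeline→Slot 6 ($132), Larkspur→Slot 1 ($120) — total 148+136+132+120 = $536.
Every other assignment is strictly worse.

Maximum total: $536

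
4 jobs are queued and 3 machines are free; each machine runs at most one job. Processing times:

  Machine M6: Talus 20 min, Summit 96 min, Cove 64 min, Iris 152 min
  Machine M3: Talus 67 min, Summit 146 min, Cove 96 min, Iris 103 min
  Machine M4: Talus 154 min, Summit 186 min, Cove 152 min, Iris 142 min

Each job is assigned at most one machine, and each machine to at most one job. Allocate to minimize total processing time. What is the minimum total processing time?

Optimal: Talus→Machine M6 (20 min), Cove→Machine M3 (96 min), Iris→Machine M4 (142 min) — total 20+96+142 = 258 min.
Row-greedy (each job in turn takes its cheapest remaining machine) gives 318 min, worse by 60.
Swapping Iris↔Talus (Iris→Machine M6 152 min, Talus→Machine M4 154 min) adds 144.
Every other assignment is strictly worse.

Min total: 258 min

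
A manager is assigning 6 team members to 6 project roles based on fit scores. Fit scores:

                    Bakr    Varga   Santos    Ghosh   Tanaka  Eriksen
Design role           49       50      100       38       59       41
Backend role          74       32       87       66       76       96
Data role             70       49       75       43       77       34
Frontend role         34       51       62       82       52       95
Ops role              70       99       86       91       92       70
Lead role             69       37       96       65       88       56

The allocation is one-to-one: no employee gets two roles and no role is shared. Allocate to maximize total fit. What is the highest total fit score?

Max total: 535 pts

This is the linear assignment problem.
Optimal: Bakr→Data role (70 pts), Varga→Ops role (99 pts), Santos→Design role (100 pts), Ghosh→Frontend role (82 pts), Tanaka→Lead role (88 pts), Eriksen→Backend role (96 pts) — total 70+99+100+82+88+96 = 535 pts.
Row-greedy (each employee in turn takes its best remaining role) gives 477 pts, worse by 58.
Swapping Santos↔Eriksen (Santos→Backend role 87 pts, Eriksen→Design role 41 pts) loses 68.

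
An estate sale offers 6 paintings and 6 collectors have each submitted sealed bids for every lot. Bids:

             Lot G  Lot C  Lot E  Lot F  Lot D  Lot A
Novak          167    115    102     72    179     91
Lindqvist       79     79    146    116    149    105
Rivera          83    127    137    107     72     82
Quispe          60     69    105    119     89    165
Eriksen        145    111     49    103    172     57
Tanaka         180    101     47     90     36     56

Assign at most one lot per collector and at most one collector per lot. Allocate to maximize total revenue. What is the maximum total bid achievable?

Max total: $900

This is a one-to-one assignment (maximum-weight bipartite matching).
Optimal: Novak→Lot D ($179), Lindqvist→Lot E ($146), Rivera→Lot C ($127), Quispe→Lot A ($165), Eriksen→Lot F ($103), Tanaka→Lot G ($180) — total 179+146+127+165+103+180 = $900.
Row-greedy (each collector in turn takes its best remaining lot) gives $852, worse by 48.
No other one-to-one assignment exceeds $900.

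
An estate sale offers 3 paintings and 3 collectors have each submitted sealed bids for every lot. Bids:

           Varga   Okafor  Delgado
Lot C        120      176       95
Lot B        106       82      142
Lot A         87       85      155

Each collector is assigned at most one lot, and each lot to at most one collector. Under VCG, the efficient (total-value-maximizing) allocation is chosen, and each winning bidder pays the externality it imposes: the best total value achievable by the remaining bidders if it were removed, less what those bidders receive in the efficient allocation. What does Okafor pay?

Efficient allocation: Varga→Lot B ($106), Okafor→Lot C ($176), Delgado→Lot A ($155); total welfare W = $437.
Okafor receives Lot C at value $176, so the others get W − 176 = $261.
Without Okafor: best allocation of the remaining 2 bidders over all 3 lots is Varga→Lot C ($120), Delgado→Lot A ($155), total $275.
VCG payment = (others' best without Okafor) − (others' welfare with Okafor) = 275 − 261 = $14.

Okafor pays $14.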